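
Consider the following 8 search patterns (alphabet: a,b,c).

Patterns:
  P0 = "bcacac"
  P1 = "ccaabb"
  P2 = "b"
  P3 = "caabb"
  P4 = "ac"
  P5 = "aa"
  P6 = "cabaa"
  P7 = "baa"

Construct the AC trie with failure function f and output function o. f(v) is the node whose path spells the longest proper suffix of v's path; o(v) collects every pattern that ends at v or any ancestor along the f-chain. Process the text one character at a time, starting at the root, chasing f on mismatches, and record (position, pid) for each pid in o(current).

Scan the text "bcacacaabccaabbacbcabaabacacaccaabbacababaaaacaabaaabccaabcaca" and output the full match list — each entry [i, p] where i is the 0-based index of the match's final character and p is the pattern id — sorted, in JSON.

Build:
Trie nodes:
  0='ε' goto a→17 b→1 c→7
  1='b' goto a→23 c→2  [P2 ends]
  2='bc' goto a→3
  3='bca' goto c→4
  4='bcac' goto a→5
  5='bcaca' goto c→6
  6='bcacac' goto ·  [P0 ends]
  7='c' goto a→13 c→8
  8='cc' goto a→9
  9='cca' goto a→10
  10='ccaa' goto b→11
  11='ccaab' goto b→12
  12='ccaabb' goto ·  [P1 ends]
  13='ca' goto a→14 b→20
  14='caa' goto b→15
  15='caab' goto b→16
  16='caabb' goto ·  [P3 ends]
  17='a' goto a→19 c→18
  18='ac' goto ·  [P4 ends]
  19='aa' goto ·  [P5 ends]
  20='cab' goto a→21
  21='caba' goto a→22
  22='cabaa' goto ·  [P6 ends]
  23='ba' goto a→24
  24='baa' goto ·  [P7 ends]

BFS fail/out derivation:
  n1('b'): parent n0 fail=0; on 'b' 0 → fail=0;  out {2}∪∅={2}
  n7('c'): parent n0 fail=0; on 'c' 0 → fail=0;  out ∅∪∅=∅
  n17('a'): parent n0 fail=0; on 'a' 0 → fail=0;  out ∅∪∅=∅
  n2('bc'): parent n1 fail=0; on 'c' 0 → fail=7;  out ∅∪∅=∅
  n8('cc'): parent n7 fail=0; on 'c' 0 → fail=7;  out ∅∪∅=∅
  n13('ca'): parent n7 fail=0; on 'a' 0 → fail=17;  out ∅∪∅=∅
  n18('ac'): parent n17 fail=0; on 'c' 0 → fail=7;  out {4}∪∅={4}
  n19('aa'): parent n17 fail=0; on 'a' 0 → fail=17;  out {5}∪∅={5}
  n23('ba'): parent n1 fail=0; on 'a' 0 → fail=17;  out ∅∪∅=∅
  n3('bca'): parent n2 fail=7; on 'a' 7 → fail=13;  out ∅∪∅=∅
  n9('cca'): parent n8 fail=7; on 'a' 7 → fail=13;  out ∅∪∅=∅
  n14('caa'): parent n13 fail=17; on 'a' 17 → fail=19;  out ∅∪{5}={5}
  n20('cab'): parent n13 fail=17; on 'b' 17→0 → fail=1;  out ∅∪{2}={2}
  n24('baa'): parent n23 fail=17; on 'a' 17 → fail=19;  out {7}∪{5}={5,7}
  n4('bcac'): parent n3 fail=13; on 'c' 13→17 → fail=18;  out ∅∪{4}={4}
  n10('ccaa'): parent n9 fail=13; on 'a' 13 → fail=14;  out ∅∪{5}={5}
  n15('caab'): parent n14 fail=19; on 'b' 19→17→0 → fail=1;  out ∅∪{2}={2}
  n21('caba'): parent n20 fail=1; on 'a' 1 → fail=23;  out ∅∪∅=∅
  n5('bcaca'): parent n4 fail=18; on 'a' 18→7 → fail=13;  out ∅∪∅=∅
  n11('ccaab'): parent n10 fail=14; on 'b' 14 → fail=15;  out ∅∪{2}={2}
  n16('caabb'): parent n15 fail=1; on 'b' 1→0 → fail=1;  out {3}∪{2}={2,3}
  n22('cabaa'): parent n21 fail=23; on 'a' 23 → fail=24;  out {6}∪{5,7}={5,6,7}
  n6('bcacac'): parent n5 fail=13; on 'c' 13→17 → fail=18;  out {0}∪{4}={0,4}
  n12('ccaabb'): parent n11 fail=15; on 'b' 15 → fail=16;  out {1}∪{2,3}={1,2,3}

Scan:
pos 0 'b': at 1  → match P2@[0:0]
pos 1 'c': at 2
pos 2 'a': at 3
pos 3 'c': at 4  → match P4@[2:3]
pos 4 'a': at 5
pos 5 'c': at 6  → match P0@[0:5],P4@[4:5]
pos 6 'a': at 13 (fail-walked)
pos 7 'a': at 14  → match P5@[6:7]
pos 8 'b': at 15  → match P2@[8:8]
pos 9 'c': at 2 (fail-walked)
pos 10 'c': at 8 (fail-walked)
pos 11 'a': at 9
pos 12 'a': at 10  → match P5@[11:12]
pos 13 'b': at 11  → match P2@[13:13]
pos 14 'b': at 12  → match P1@[9:14],P2@[14:14],P3@[10:14]
pos 15 'a': at 23 (fail-walked)
pos 16 'c': at 18 (fail-walked)  → match P4@[15:16]
pos 17 'b': at 1 (fail-walked)  → match P2@[17:17]
pos 18 'c': at 2
pos 19 'a': at 3
pos 20 'b': at 20 (fail-walked)  → match P2@[20:20]
pos 21 'a': at 21
pos 22 'a': at 22  → match P5@[21:22],P6@[18:22],P7@[20:22]
pos 23 'b': at 1 (fail-walked)  → match P2@[23:23]
pos 24 'a': at 23
pos 25 'c': at 18 (fail-walked)  → match P4@[24:25]
pos 26 'a': at 13 (fail-walked)
pos 27 'c': at 18 (fail-walked)  → match P4@[26:27]
pos 28 'a': at 13 (fail-walked)
pos 29 'c': at 18 (fail-walked)  → match P4@[28:29]
pos 30 'c': at 8 (fail-walked)
pos 31 'a': at 9
pos 32 'a': at 10  → match P5@[31:32]
pos 33 'b': at 11  → match P2@[33:33]
pos 34 'b': at 12  → match P1@[29:34],P2@[34:34],P3@[30:34]
pos 35 'a': at 23 (fail-walked)
pos 36 'c': at 18 (fail-walked)  → match P4@[35:36]
pos 37 'a': at 13 (fail-walked)
pos 38 'b': at 20  → match P2@[38:38]
pos 39 'a': at 21
pos 40 'b': at 1 (fail-walked)  → match P2@[40:40]
pos 41 'a': at 23
pos 42 'a': at 24  → match P5@[41:42],P7@[40:42]
pos 43 'a': at 19 (fail-walked)  → match P5@[42:43]
pos 44 'a': at 19 (fail-walked)  → match P5@[43:44]
pos 45 'c': at 18 (fail-walked)  → match P4@[44:45]
pos 46 'a': at 13 (fail-walked)
pos 47 'a': at 14  → match P5@[46:47]
pos 48 'b': at 15  → match P2@[48:48]
pos 49 'a': at 23 (fail-walked)
pos 50 'a': at 24  → match P5@[49:50],P7@[48:50]
pos 51 'a': at 19 (fail-walked)  → match P5@[50:51]
pos 52 'b': at 1 (fail-walked)  → match P2@[52:52]
pos 53 'c': at 2
pos 54 'c': at 8 (fail-walked)
pos 55 'a': at 9
pos 56 'a': at 10  → match P5@[55:56]
pos 57 'b': at 11  → match P2@[57:57]
pos 58 'c': at 2 (fail-walked)
pos 59 'a': at 3
pos 60 'c': at 4  → match P4@[59:60]
pos 61 'a': at 5

Result: [[0,2],[3,4],[5,0],[5,4],[7,5],[8,2],[12,5],[13,2],[14,1],[14,2],[14,3],[16,4],[17,2],[20,2],[22,5],[22,6],[22,7],[23,2],[25,4],[27,4],[29,4],[32,5],[33,2],[34,1],[34,2],[34,3],[36,4],[38,2],[40,2],[42,5],[42,7],[43,5],[44,5],[45,4],[47,5],[48,2],[50,5],[50,7],[51,5],[52,2],[56,5],[57,2],[60,4]]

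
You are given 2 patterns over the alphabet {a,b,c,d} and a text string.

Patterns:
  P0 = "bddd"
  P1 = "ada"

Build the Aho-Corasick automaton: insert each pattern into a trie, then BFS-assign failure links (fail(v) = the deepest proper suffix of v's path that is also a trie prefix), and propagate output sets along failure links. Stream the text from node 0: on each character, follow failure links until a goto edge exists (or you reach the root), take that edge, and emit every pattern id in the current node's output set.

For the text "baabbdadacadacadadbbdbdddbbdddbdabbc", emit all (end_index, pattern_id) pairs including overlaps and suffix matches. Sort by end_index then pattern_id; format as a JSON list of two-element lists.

Construct AC machine:
Trie (insert patterns):
  n0 'ε': a→5 b→1
  n1 'b': d→2
  n2 'bd': d→3
  n3 'bdd': d→4
  n4 'bddd': ·  [P0 ends]
  n5 'a': d→6
  n6 'ad': a→7
  n7 'ada': ·  [P1 ends]

Failure links (BFS by depth):
  n1('b'): parent n0 fail=0; on 'b' 0 → fail=0;  out ∅∪∅=∅
  n5('a'): parent n0 fail=0; on 'a' 0 → fail=0;  out ∅∪∅=∅
  n2('bd'): parent n1 fail=0; on 'd' 0 → fail=0;  out ∅∪∅=∅
  n6('ad'): parent n5 fail=0; on 'd' 0 → fail=0;  out ∅∪∅=∅
  n3('bdd'): parent n2 fail=0; on 'd' 0 → fail=0;  out ∅∪∅=∅
  n7('ada'): parent n6 fail=0; on 'a' 0 → fail=5;  out {1}∪∅={1}
  n4('bddd'): parent n3 fail=0; on 'd' 0 → fail=0;  out {0}∪∅={0}

Text stream:
[0] read 'b'  n0⇒n1
[1] read 'a'  n1⇒n5 (fail-walked)
[2] read 'a'  n5⇒n5 (fail-walked)
[3] read 'b'  n5⇒n1 (fail-walked)
[4] read 'b'  n1⇒n1 (fail-walked)
[5] read 'd'  n1⇒n2
[6] read 'a'  n2⇒n5 (fail-walked)
[7] read 'd'  n5⇒n6
[8] read 'a'  n6⇒n7  emit P1@[6:8]
[9] read 'c'  n7⇒n0 (fail-walked)
[10] read 'a'  n0⇒n5
[11] read 'd'  n5⇒n6
[12] read 'a'  n6⇒n7  emit P1@[10:12]
[13] read 'c'  n7⇒n0 (fail-walked)
[14] read 'a'  n0⇒n5
[15] read 'd'  n5⇒n6
[16] read 'a'  n6⇒n7  emit P1@[14:16]
[17] read 'd'  n7⇒n6 (fail-walked)
[18] read 'b'  n6⇒n1 (fail-walked)
[19] read 'b'  n1⇒n1 (fail-walked)
[20] read 'd'  n1⇒n2
[21] read 'b'  n2⇒n1 (fail-walked)
[22] read 'd'  n1⇒n2
[23] read 'd'  n2⇒n3
[24] read 'd'  n3⇒n4  emit P0@[21:24]
[25] read 'b'  n4⇒n1 (fail-walked)
[26] read 'b'  n1⇒n1 (fail-walked)
[27] read 'd'  n1⇒n2
[28] read 'd'  n2⇒n3
[29] read 'd'  n3⇒n4  emit P0@[26:29]
[30] read 'b'  n4⇒n1 (fail-walked)
[31] read 'd'  n1⇒n2
[32] read 'a'  n2⇒n5 (fail-walked)
[33] read 'b'  n5⇒n1 (fail-walked)
[34] read 'b'  n1⇒n1 (fail-walked)
[35] read 'c'  n1⇒n0 (fail-walked)

Matches: [[8,1],[12,1],[16,1],[24,0],[29,0]]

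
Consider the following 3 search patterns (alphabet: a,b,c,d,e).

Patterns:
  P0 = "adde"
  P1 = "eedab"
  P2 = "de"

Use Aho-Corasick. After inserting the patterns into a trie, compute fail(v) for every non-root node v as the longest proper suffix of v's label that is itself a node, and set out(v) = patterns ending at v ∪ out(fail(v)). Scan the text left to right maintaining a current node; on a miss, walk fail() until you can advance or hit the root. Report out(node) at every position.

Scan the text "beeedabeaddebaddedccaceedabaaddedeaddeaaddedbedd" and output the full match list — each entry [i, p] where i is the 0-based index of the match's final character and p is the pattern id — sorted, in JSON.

Construct AC machine:
Trie (insert patterns):
  0='ε' goto a→1 d→10 e→5
  1='a' goto d→2
  2='ad' goto d→3
  3='add' goto e→4
  4='adde' goto ·  ←P0
  5='e' goto e→6
  6='ee' goto d→7
  7='eed' goto a→8
  8='eeda' goto b→9
  9='eedab' goto ·  ←P1
  10='d' goto e→11
  11='de' goto ·  ←P2

Failure links (BFS by depth):
  fail(1) 'a': from fail(0)=0 chase 'a': 0 ⇒ 0;  out=∅∪out(0)=∅
  fail(5) 'e': from fail(0)=0 chase 'e': 0 ⇒ 0;  out=∅∪out(0)=∅
  fail(10) 'd': from fail(0)=0 chase 'd': 0 ⇒ 0;  out=∅∪out(0)=∅
  fail(2) 'ad': from fail(1)=0 chase 'd': 0 ⇒ 10;  out=∅∪out(10)=∅
  fail(6) 'ee': from fail(5)=0 chase 'e': 0 ⇒ 5;  out=∅∪out(5)=∅
  fail(11) 'de': from fail(10)=0 chase 'e': 0 ⇒ 5;  out={2}∪out(5)={2}
  fail(3) 'add': from fail(2)=10 chase 'd': 10→0 ⇒ 10;  out=∅∪out(10)=∅
  fail(7) 'eed': from fail(6)=5 chase 'd': 5→0 ⇒ 10;  out=∅∪out(10)=∅
  fail(4) 'adde': from fail(3)=10 chase 'e': 10 ⇒ 11;  out={0}∪out(11)={0,2}
  fail(8) 'eeda': from fail(7)=10 chase 'a': 10→0 ⇒ 1;  out=∅∪out(1)=∅
  fail(9) 'eedab': from fail(8)=1 chase 'b': 1→0 ⇒ 0;  out={1}∪out(0)={1}

Scan:
[0] read 'b'  n0⇒n0
[1] read 'e'  n0⇒n5
[2] read 'e'  n5⇒n6
[3] read 'e'  n6⇒n6 (fail-walked)
[4] read 'd'  n6⇒n7
[5] read 'a'  n7⇒n8
[6] read 'b'  n8⇒n9  emit P1@[2:6]
[7] read 'e'  n9⇒n5 (fail-walked)
[8] read 'a'  n5⇒n1 (fail-walked)
[9] read 'd'  n1⇒n2
[10] read 'd'  n2⇒n3
[11] read 'e'  n3⇒n4  emit P0@[8:11],P2@[10:11]
[12] read 'b'  n4⇒n0 (fail-walked)
[13] read 'a'  n0⇒n1
[14] read 'd'  n1⇒n2
[15] read 'd'  n2⇒n3
[16] read 'e'  n3⇒n4  emit P0@[13:16],P2@[15:16]
[17] read 'd'  n4⇒n10 (fail-walked)
[18] read 'c'  n10⇒n0 (fail-walked)
[19] read 'c'  n0⇒n0
[20] read 'a'  n0⇒n1
[21] read 'c'  n1⇒n0 (fail-walked)
[22] read 'e'  n0⇒n5
[23] read 'e'  n5⇒n6
[24] read 'd'  n6⇒n7
[25] read 'a'  n7⇒n8
[26] read 'b'  n8⇒n9  emit P1@[22:26]
[27] read 'a'  n9⇒n1 (fail-walked)
[28] read 'a'  n1⇒n1 (fail-walked)
[29] read 'd'  n1⇒n2
[30] read 'd'  n2⇒n3
[31] read 'e'  n3⇒n4  emit P0@[28:31],P2@[30:31]
[32] read 'd'  n4⇒n10 (fail-walked)
[33] read 'e'  n10⇒n11  emit P2@[32:33]
[34] read 'a'  n11⇒n1 (fail-walked)
[35] read 'd'  n1⇒n2
[36] read 'd'  n2⇒n3
[37] read 'e'  n3⇒n4  emit P0@[34:37],P2@[36:37]
[38] read 'a'  n4⇒n1 (fail-walked)
[39] read 'a'  n1⇒n1 (fail-walked)
[40] read 'd'  n1⇒n2
[41] read 'd'  n2⇒n3
[42] read 'e'  n3⇒n4  emit P0@[39:42],P2@[41:42]
[43] read 'd'  n4⇒n10 (fail-walked)
[44] read 'b'  n10⇒n0 (fail-walked)
[45] read 'e'  n0⇒n5
[46] read 'd'  n5⇒n10 (fail-walked)
[47] read 'd'  n10⇒n10 (fail-walked)

All matches (sorted): [[6,1],[11,0],[11,2],[16,0],[16,2],[26,1],[31,0],[31,2],[33,2],[37,0],[37,2],[42,0],[42,2]]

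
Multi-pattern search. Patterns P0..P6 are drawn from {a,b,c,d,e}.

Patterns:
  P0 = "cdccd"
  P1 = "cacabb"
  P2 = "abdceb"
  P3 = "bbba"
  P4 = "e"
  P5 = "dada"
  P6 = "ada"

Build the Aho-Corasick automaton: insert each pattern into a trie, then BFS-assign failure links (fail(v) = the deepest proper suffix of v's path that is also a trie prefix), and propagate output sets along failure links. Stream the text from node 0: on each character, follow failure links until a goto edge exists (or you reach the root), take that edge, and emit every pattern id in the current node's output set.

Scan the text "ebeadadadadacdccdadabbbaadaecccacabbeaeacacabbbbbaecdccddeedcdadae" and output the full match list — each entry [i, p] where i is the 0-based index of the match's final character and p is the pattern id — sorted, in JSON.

Build:
Trie nodes:
  n0 'ε': a→11 b→17 c→1 d→22 e→21
  n1 'c': a→6 d→2
  n2 'cd': c→3
  n3 'cdc': c→4
  n4 'cdcc': d→5
  n5 'cdccd': ·  ←P0
  n6 'ca': c→7
  n7 'cac': a→8
  n8 'caca': b→9
  n9 'cacab': b→10
  n10 'cacabb': ·  ←P1
  n11 'a': b→12 d→26
  n12 'ab': d→13
  n13 'abd': c→14
  n14 'abdc': e→15
  n15 'abdce': b→16
  n16 'abdceb': ·  ←P2
  n17 'b': b→18
  n18 'bb': b→19
  n19 'bbb': a→20
  n20 'bbba': ·  ←P3
  n21 'e': ·  ←P4
  n22 'd': a→23
  n23 'da': d→24
  n24 'dad': a→25
  n25 'dada': ·  ←P5
  n26 'ad': a→27
  n27 'ada': ·  ←P6

Failure links (BFS by depth):
  n1('c'): parent n0 fail=0; on 'c' 0 → fail=0;  out ∅∪∅=∅
  n11('a'): parent n0 fail=0; on 'a' 0 → fail=0;  out ∅∪∅=∅
  n17('b'): parent n0 fail=0; on 'b' 0 → fail=0;  out ∅∪∅=∅
  n21('e'): parent n0 fail=0; on 'e' 0 → fail=0;  out {4}∪∅={4}
  n22('d'): parent n0 fail=0; on 'd' 0 → fail=0;  out ∅∪∅=∅
  n2('cd'): parent n1 fail=0; on 'd' 0 → fail=22;  out ∅∪∅=∅
  n6('ca'): parent n1 fail=0; on 'a' 0 → fail=11;  out ∅∪∅=∅
  n12('ab'): parent n11 fail=0; on 'b' 0 → fail=17;  out ∅∪∅=∅
  n18('bb'): parent n17 fail=0; on 'b' 0 → fail=17;  out ∅∪∅=∅
  n23('da'): parent n22 fail=0; on 'a' 0 → fail=11;  out ∅∪∅=∅
  n26('ad'): parent n11 fail=0; on 'd' 0 → fail=22;  out ∅∪∅=∅
  n3('cdc'): parent n2 fail=22; on 'c' 22→0 → fail=1;  out ∅∪∅=∅
  n7('cac'): parent n6 fail=11; on 'c' 11→0 → fail=1;  out ∅∪∅=∅
  n13('abd'): parent n12 fail=17; on 'd' 17→0 → fail=22;  out ∅∪∅=∅
  n19('bbb'): parent n18 fail=17; on 'b' 17 → fail=18;  out ∅∪∅=∅
  n24('dad'): parent n23 fail=11; on 'd' 11 → fail=26;  out ∅∪∅=∅
  n27('ada'): parent n26 fail=22; on 'a' 22 → fail=23;  out {6}∪∅={6}
  n4('cdcc'): parent n3 fail=1; on 'c' 1→0 → fail=1;  out ∅∪∅=∅
  n8('caca'): parent n7 fail=1; on 'a' 1 → fail=6;  out ∅∪∅=∅
  n14('abdc'): parent n13 fail=22; on 'c' 22→0 → fail=1;  out ∅∪∅=∅
  n20('bbba'): parent n19 fail=18; on 'a' 18→17→0 → fail=11;  out {3}∪∅={3}
  n25('dada'): parent n24 fail=26; on 'a' 26 → fail=27;  out {5}∪{6}={5,6}
  n5('cdccd'): parent n4 fail=1; on 'd' 1 → fail=2;  out {0}∪∅={0}
  n9('cacab'): parent n8 fail=6; on 'b' 6→11 → fail=12;  out ∅∪∅=∅
  n15('abdce'): parent n14 fail=1; on 'e' 1→0 → fail=21;  out ∅∪{4}={4}
  n10('cacabb'): parent n9 fail=12; on 'b' 12→17 → fail=18;  out {1}∪∅={1}
  n16('abdceb'): parent n15 fail=21; on 'b' 21→0 → fail=17;  out {2}∪∅={2}

Run:
pos 0 'e': at 21  emit P4@[0:0]
pos 1 'b': at 17 (via fail)
pos 2 'e': at 21 (via fail)  emit P4@[2:2]
pos 3 'a': at 11 (via fail)
pos 4 'd': at 26
pos 5 'a': at 27  emit P6@[3:5]
pos 6 'd': at 24 (via fail)
pos 7 'a': at 25  emit P5@[4:7],P6@[5:7]
pos 8 'd': at 24 (via fail)
pos 9 'a': at 25  emit P5@[6:9],P6@[7:9]
pos 10 'd': at 24 (via fail)
pos 11 'a': at 25  emit P5@[8:11],P6@[9:11]
pos 12 'c': at 1 (via fail)
pos 13 'd': at 2
pos 14 'c': at 3
pos 15 'c': at 4
pos 16 'd': at 5  emit P0@[12:16]
pos 17 'a': at 23 (via fail)
pos 18 'd': at 24
pos 19 'a': at 25  emit P5@[16:19],P6@[17:19]
pos 20 'b': at 12 (via fail)
pos 21 'b': at 18 (via fail)
pos 22 'b': at 19
pos 23 'a': at 20  emit P3@[20:23]
pos 24 'a': at 11 (via fail)
pos 25 'd': at 26
pos 26 'a': at 27  emit P6@[24:26]
pos 27 'e': at 21 (via fail)  emit P4@[27:27]
pos 28 'c': at 1 (via fail)
pos 29 'c': at 1 (via fail)
pos 30 'c': at 1 (via fail)
pos 31 'a': at 6
pos 32 'c': at 7
pos 33 'a': at 8
pos 34 'b': at 9
pos 35 'b': at 10  emit P1@[30:35]
pos 36 'e': at 21 (via fail)  emit P4@[36:36]
pos 37 'a': at 11 (via fail)
pos 38 'e': at 21 (via fail)  emit P4@[38:38]
pos 39 'a': at 11 (via fail)
pos 40 'c': at 1 (via fail)
pos 41 'a': at 6
pos 42 'c': at 7
pos 43 'a': at 8
pos 44 'b': at 9
pos 45 'b': at 10  emit P1@[40:45]
pos 46 'b': at 19 (via fail)
pos 47 'b': at 19 (via fail)
pos 48 'b': at 19 (via fail)
pos 49 'a': at 20  emit P3@[46:49]
pos 50 'e': at 21 (via fail)  emit P4@[50:50]
pos 51 'c': at 1 (via fail)
pos 52 'd': at 2
pos 53 'c': at 3
pos 54 'c': at 4
pos 55 'd': at 5  emit P0@[51:55]
pos 56 'd': at 22 (via fail)
pos 57 'e': at 21 (via fail)  emit P4@[57:57]
pos 58 'e': at 21 (via fail)  emit P4@[58:58]
pos 59 'd': at 22 (via fail)
pos 60 'c': at 1 (via fail)
pos 61 'd': at 2
pos 62 'a': at 23 (via fail)
pos 63 'd': at 24
pos 64 'a': at 25  emit P5@[61:64],P6@[62:64]
pos 65 'e': at 21 (via fail)  emit P4@[65:65]

Result: [[0,4],[2,4],[5,6],[7,5],[7,6],[9,5],[9,6],[11,5],[11,6],[16,0],[19,5],[19,6],[23,3],[26,6],[27,4],[35,1],[36,4],[38,4],[45,1],[49,3],[50,4],[55,0],[57,4],[58,4],[64,5],[64,6],[65,4]]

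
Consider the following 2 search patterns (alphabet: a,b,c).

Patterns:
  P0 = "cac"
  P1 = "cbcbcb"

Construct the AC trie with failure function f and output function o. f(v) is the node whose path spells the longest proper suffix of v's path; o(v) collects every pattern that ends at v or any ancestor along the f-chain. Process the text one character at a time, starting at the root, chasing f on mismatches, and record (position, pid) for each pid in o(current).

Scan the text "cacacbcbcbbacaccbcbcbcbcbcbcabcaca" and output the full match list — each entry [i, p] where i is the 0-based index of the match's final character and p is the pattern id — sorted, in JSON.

Build:
Trie nodes:
  n0 'ε': c→1
  n1 'c': a→2 b→4
  n2 'ca': c→3
  n3 'cac': ·  ←P0
  n4 'cb': c→5
  n5 'cbc': b→6
  n6 'cbcb': c→7
  n7 'cbcbc': b→8
  n8 'cbcbcb': ·  ←P1

BFS fail/out derivation:
  fail(1) 'c': from fail(0)=0 chase 'c': 0 ⇒ 0;  out=∅∪out(0)=∅
  fail(2) 'ca': from fail(1)=0 chase 'a': 0 ⇒ 0;  out=∅∪out(0)=∅
  fail(4) 'cb': from fail(1)=0 chase 'b': 0 ⇒ 0;  out=∅∪out(0)=∅
  fail(3) 'cac': from fail(2)=0 chase 'c': 0 ⇒ 1;  out={0}∪out(1)={0}
  fail(5) 'cbc': from fail(4)=0 chase 'c': 0 ⇒ 1;  out=∅∪out(1)=∅
  fail(6) 'cbcb': from fail(5)=1 chase 'b': 1 ⇒ 4;  out=∅∪out(4)=∅
  fail(7) 'cbcbc': from fail(6)=4 chase 'c': 4 ⇒ 5;  out=∅∪out(5)=∅
  fail(8) 'cbcbcb': from fail(7)=5 chase 'b': 5 ⇒ 6;  out={1}∪out(6)={1}

Run:
pos 0 'c': at 1
pos 1 'a': at 2
pos 2 'c': at 3  emit P0@[0:2]
pos 3 'a': at 2 (fail-walked)
pos 4 'c': at 3  emit P0@[2:4]
pos 5 'b': at 4 (fail-walked)
pos 6 'c': at 5
pos 7 'b': at 6
pos 8 'c': at 7
pos 9 'b': at 8  emit P1@[4:9]
pos 10 'b': at 0 (fail-walked)
pos 11 'a': at 0
pos 12 'c': at 1
pos 13 'a': at 2
pos 14 'c': at 3  emit P0@[12:14]
pos 15 'c': at 1 (fail-walked)
pos 16 'b': at 4
pos 17 'c': at 5
pos 18 'b': at 6
pos 19 'c': at 7
pos 20 'b': at 8  emit P1@[15:20]
pos 21 'c': at 7 (fail-walked)
pos 22 'b': at 8  emit P1@[17:22]
pos 23 'c': at 7 (fail-walked)
pos 24 'b': at 8  emit P1@[19:24]
pos 25 'c': at 7 (fail-walked)
pos 26 'b': at 8  emit P1@[21:26]
pos 27 'c': at 7 (fail-walked)
pos 28 'a': at 2 (fail-walked)
pos 29 'b': at 0 (fail-walked)
pos 30 'c': at 1
pos 31 'a': at 2
pos 32 'c': at 3  emit P0@[30:32]
pos 33 'a': at 2 (fail-walked)

Matches: [[2,0],[4,0],[9,1],[14,0],[20,1],[22,1],[24,1],[26,1],[32,0]]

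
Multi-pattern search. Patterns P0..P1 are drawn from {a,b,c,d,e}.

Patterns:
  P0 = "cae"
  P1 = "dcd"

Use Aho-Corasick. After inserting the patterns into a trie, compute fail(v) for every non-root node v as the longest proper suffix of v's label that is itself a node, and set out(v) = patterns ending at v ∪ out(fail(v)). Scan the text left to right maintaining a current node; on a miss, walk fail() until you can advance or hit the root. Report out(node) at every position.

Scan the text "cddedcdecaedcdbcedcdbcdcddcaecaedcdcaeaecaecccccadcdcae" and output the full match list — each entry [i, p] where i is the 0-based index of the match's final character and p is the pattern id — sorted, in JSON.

Build automaton:
Trie (insert patterns):
  0='ε' goto c→1 d→4
  1='c' goto a→2
  2='ca' goto e→3
  3='cae' goto ·  [P0 ends]
  4='d' goto c→5
  5='dc' goto d→6
  6='dcd' goto ·  [P1 ends]

BFS fail/out derivation:
  fail(1) 'c': from fail(0)=0 chase 'c': 0 ⇒ 0;  out=∅∪out(0)=∅
  fail(4) 'd': from fail(0)=0 chase 'd': 0 ⇒ 0;  out=∅∪out(0)=∅
  fail(2) 'ca': from fail(1)=0 chase 'a': 0 ⇒ 0;  out=∅∪out(0)=∅
  fail(5) 'dc': from fail(4)=0 chase 'c': 0 ⇒ 1;  out=∅∪out(1)=∅
  fail(3) 'cae': from fail(2)=0 chase 'e': 0 ⇒ 0;  out={0}∪out(0)={0}
  fail(6) 'dcd': from fail(5)=1 chase 'd': 1→0 ⇒ 4;  out={1}∪out(4)={1}

Run:
i=0 'c': node 0→1
i=1 'd': node 1→4 ·f
i=2 'd': node 4→4 ·f
i=3 'e': node 4→0 ·f
i=4 'd': node 0→4
i=5 'c': node 4→5
i=6 'd': node 5→6  → match P1@[4:6]
i=7 'e': node 6→0 ·f
i=8 'c': node 0→1
i=9 'a': node 1→2
i=10 'e': node 2→3  → match P0@[8:10]
i=11 'd': node 3→4 ·f
i=12 'c': node 4→5
i=13 'd': node 5→6  → match P1@[11:13]
i=14 'b': node 6→0 ·f
i=15 'c': node 0→1
i=16 'e': node 1→0 ·f
i=17 'd': node 0→4
i=18 'c': node 4→5
i=19 'd': node 5→6  → match P1@[17:19]
i=20 'b': node 6→0 ·f
i=21 'c': node 0→1
i=22 'd': node 1→4 ·f
i=23 'c': node 4→5
i=24 'd': node 5→6  → match P1@[22:24]
i=25 'd': node 6→4 ·f
i=26 'c': node 4→5
i=27 'a': node 5→2 ·f
i=28 'e': node 2→3  → match P0@[26:28]
i=29 'c': node 3→1 ·f
i=30 'a': node 1→2
i=31 'e': node 2→3  → match P0@[29:31]
i=32 'd': node 3→4 ·f
i=33 'c': node 4→5
i=34 'd': node 5→6  → match P1@[32:34]
i=35 'c': node 6→5 ·f
i=36 'a': node 5→2 ·f
i=37 'e': node 2→3  → match P0@[35:37]
i=38 'a': node 3→0 ·f
i=39 'e': node 0→0
i=40 'c': node 0→1
i=41 'a': node 1→2
i=42 'e': node 2→3  → match P0@[40:42]
i=43 'c': node 3→1 ·f
i=44 'c': node 1→1 ·f
i=45 'c': node 1→1 ·f
i=46 'c': node 1→1 ·f
i=47 'c': node 1→1 ·f
i=48 'a': node 1→2
i=49 'd': node 2→4 ·f
i=50 'c': node 4→5
i=51 'd': node 5→6  → match P1@[49:51]
i=52 'c': node 6→5 ·f
i=53 'a': node 5→2 ·f
i=54 'e': node 2→3  → match P0@[52:54]

Matches: [[6,1],[10,0],[13,1],[19,1],[24,1],[28,0],[31,0],[34,1],[37,0],[42,0],[51,1],[54,0]]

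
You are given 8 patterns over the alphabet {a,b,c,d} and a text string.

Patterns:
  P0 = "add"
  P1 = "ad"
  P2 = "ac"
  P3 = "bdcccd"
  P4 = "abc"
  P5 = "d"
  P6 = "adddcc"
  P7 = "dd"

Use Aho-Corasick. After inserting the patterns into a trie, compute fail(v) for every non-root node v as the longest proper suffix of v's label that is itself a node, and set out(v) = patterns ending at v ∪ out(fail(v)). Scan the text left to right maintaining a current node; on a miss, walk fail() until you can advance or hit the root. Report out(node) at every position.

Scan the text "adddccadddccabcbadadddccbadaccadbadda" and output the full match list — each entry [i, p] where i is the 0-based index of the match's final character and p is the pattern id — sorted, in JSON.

Construct AC machine:
Trie nodes:
  n0 'ε': a→1 b→5 d→13
  n1 'a': b→11 c→4 d→2
  n2 'ad': d→3  ←P1
  n3 'add': d→14  ←P0
  n4 'ac': ·  ←P2
  n5 'b': d→6
  n6 'bd': c→7
  n7 'bdc': c→8
  n8 'bdcc': c→9
  n9 'bdccc': d→10
  n10 'bdcccd': ·  ←P3
  n11 'ab': c→12
  n12 'abc': ·  ←P4
  n13 'd': d→17  ←P5
  n14 'addd': c→15
  n15 'adddc': c→16
  n16 'adddcc': ·  ←P6
  n17 'dd': ·  ←P7

Failure links (BFS by depth):
  fail(1) 'a': from fail(0)=0 chase 'a': 0 ⇒ 0;  out=∅∪out(0)=∅
  fail(5) 'b': from fail(0)=0 chase 'b': 0 ⇒ 0;  out=∅∪out(0)=∅
  fail(13) 'd': from fail(0)=0 chase 'd': 0 ⇒ 0;  out={5}∪out(0)={5}
  fail(2) 'ad': from fail(1)=0 chase 'd': 0 ⇒ 13;  out={1}∪out(13)={1,5}
  fail(4) 'ac': from fail(1)=0 chase 'c': 0 ⇒ 0;  out={2}∪out(0)={2}
  fail(6) 'bd': from fail(5)=0 chase 'd': 0 ⇒ 13;  out=∅∪out(13)={5}
  fail(11) 'ab': from fail(1)=0 chase 'b': 0 ⇒ 5;  out=∅∪out(5)=∅
  fail(17) 'dd': from fail(13)=0 chase 'd': 0 ⇒ 13;  out={7}∪out(13)={5,7}
  fail(3) 'add': from fail(2)=13 chase 'd': 13 ⇒ 17;  out={0}∪out(17)={0,5,7}
  fail(7) 'bdc': from fail(6)=13 chase 'c': 13→0 ⇒ 0;  out=∅∪out(0)=∅
  fail(12) 'abc': from fail(11)=5 chase 'c': 5→0 ⇒ 0;  out={4}∪out(0)={4}
  fail(8) 'bdcc': from fail(7)=0 chase 'c': 0 ⇒ 0;  out=∅∪out(0)=∅
  fail(14) 'addd': from fail(3)=17 chase 'd': 17→13 ⇒ 17;  out=∅∪out(17)={5,7}
  fail(9) 'bdccc': from fail(8)=0 chase 'c': 0 ⇒ 0;  out=∅∪out(0)=∅
  fail(15) 'adddc': from fail(14)=17 chase 'c': 17→13→0 ⇒ 0;  out=∅∪out(0)=∅
  fail(10) 'bdcccd': from fail(9)=0 chase 'd': 0 ⇒ 13;  out={3}∪out(13)={3,5}
  fail(16) 'adddcc': from fail(15)=0 chase 'c': 0 ⇒ 0;  out={6}∪out(0)={6}

Text stream:
i=0 'a': node 0→1
i=1 'd': node 1→2  → match P1@[0:1],P5@[1:1]
i=2 'd': node 2→3  → match P0@[0:2],P5@[2:2],P7@[1:2]
i=3 'd': node 3→14  → match P5@[3:3],P7@[2:3]
i=4 'c': node 14→15
i=5 'c': node 15→16  → match P6@[0:5]
i=6 'a': node 16→1 (fail-walked)
i=7 'd': node 1→2  → match P1@[6:7],P5@[7:7]
i=8 'd': node 2→3  → match P0@[6:8],P5@[8:8],P7@[7:8]
i=9 'd': node 3→14  → match P5@[9:9],P7@[8:9]
i=10 'c': node 14→15
i=11 'c': node 15→16  → match P6@[6:11]
i=12 'a': node 16→1 (fail-walked)
i=13 'b': node 1→11
i=14 'c': node 11→12  → match P4@[12:14]
i=15 'b': node 12→5 (fail-walked)
i=16 'a': node 5→1 (fail-walked)
i=17 'd': node 1→2  → match P1@[16:17],P5@[17:17]
i=18 'a': node 2→1 (fail-walked)
i=19 'd': node 1→2  → match P1@[18:19],P5@[19:19]
i=20 'd': node 2→3  → match P0@[18:20],P5@[20:20],P7@[19:20]
i=21 'd': node 3→14  → match P5@[21:21],P7@[20:21]
i=22 'c': node 14→15
i=23 'c': node 15→16  → match P6@[18:23]
i=24 'b': node 16→5 (fail-walked)
i=25 'a': node 5→1 (fail-walked)
i=26 'd': node 1→2  → match P1@[25:26],P5@[26:26]
i=27 'a': node 2→1 (fail-walked)
i=28 'c': node 1→4  → match P2@[27:28]
i=29 'c': node 4→0 (fail-walked)
i=30 'a': node 0→1
i=31 'd': node 1→2  → match P1@[30:31],P5@[31:31]
i=32 'b': node 2→5 (fail-walked)
i=33 'a': node 5→1 (fail-walked)
i=34 'd': node 1→2  → match P1@[33:34],P5@[34:34]
i=35 'd': node 2→3  → match P0@[33:35],P5@[35:35],P7@[34:35]
i=36 'a': node 3→1 (fail-walked)

Result: [[1,1],[1,5],[2,0],[2,5],[2,7],[3,5],[3,7],[5,6],[7,1],[7,5],[8,0],[8,5],[8,7],[9,5],[9,7],[11,6],[14,4],[17,1],[17,5],[19,1],[19,5],[20,0],[20,5],[20,7],[21,5],[21,7],[23,6],[26,1],[26,5],[28,2],[31,1],[31,5],[34,1],[34,5],[35,0],[35,5],[35,7]]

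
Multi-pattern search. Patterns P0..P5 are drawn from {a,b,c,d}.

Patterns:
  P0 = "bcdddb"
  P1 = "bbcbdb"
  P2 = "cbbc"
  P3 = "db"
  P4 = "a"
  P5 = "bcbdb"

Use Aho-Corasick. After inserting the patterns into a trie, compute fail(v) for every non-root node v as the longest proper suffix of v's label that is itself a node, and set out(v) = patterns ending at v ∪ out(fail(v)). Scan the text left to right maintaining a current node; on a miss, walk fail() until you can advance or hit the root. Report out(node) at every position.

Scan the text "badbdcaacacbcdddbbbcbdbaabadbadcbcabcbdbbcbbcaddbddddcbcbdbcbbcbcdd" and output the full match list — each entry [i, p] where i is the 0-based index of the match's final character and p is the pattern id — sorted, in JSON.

Build automaton:
Trie nodes:
  0='ε' goto a→18 b→1 c→12 d→16
  1='b' goto b→7 c→2
  2='bc' goto b→19 d→3
  3='bcd' goto d→4
  4='bcdd' goto d→5
  5='bcddd' goto b→6
  6='bcdddb' goto ·  [P0 ends]
  7='bb' goto c→8
  8='bbc' goto b→9
  9='bbcb' goto d→10
  10='bbcbd' goto b→11
  11='bbcbdb' goto ·  [P1 ends]
  12='c' goto b→13
  13='cb' goto b→14
  14='cbb' goto c→15
  15='cbbc' goto ·  [P2 ends]
  16='d' goto b→17
  17='db' goto ·  [P3 ends]
  18='a' goto ·  [P4 ends]
  19='bcb' goto d→20
  20='bcbd' goto b→21
  21='bcbdb' goto ·  [P5 ends]

BFS fail/out derivation:
  n1('b'): parent n0 fail=0; on 'b' 0 → fail=0;  out ∅∪∅=∅
  n12('c'): parent n0 fail=0; on 'c' 0 → fail=0;  out ∅∪∅=∅
  n16('d'): parent n0 fail=0; on 'd' 0 → fail=0;  out ∅∪∅=∅
  n18('a'): parent n0 fail=0; on 'a' 0 → fail=0;  out {4}∪∅={4}
  n2('bc'): parent n1 fail=0; on 'c' 0 → fail=12;  out ∅∪∅=∅
  n7('bb'): parent n1 fail=0; on 'b' 0 → fail=1;  out ∅∪∅=∅
  n13('cb'): parent n12 fail=0; on 'b' 0 → fail=1;  out ∅∪∅=∅
  n17('db'): parent n16 fail=0; on 'b' 0 → fail=1;  out {3}∪∅={3}
  n3('bcd'): parent n2 fail=12; on 'd' 12→0 → fail=16;  out ∅∪∅=∅
  n8('bbc'): parent n7 fail=1; on 'c' 1 → fail=2;  out ∅∪∅=∅
  n14('cbb'): parent n13 fail=1; on 'b' 1 → fail=7;  out ∅∪∅=∅
  n19('bcb'): parent n2 fail=12; on 'b' 12 → fail=13;  out ∅∪∅=∅
  n4('bcdd'): parent n3 fail=16; on 'd' 16→0 → fail=16;  out ∅∪∅=∅
  n9('bbcb'): parent n8 fail=2; on 'b' 2 → fail=19;  out ∅∪∅=∅
  n15('cbbc'): parent n14 fail=7; on 'c' 7 → fail=8;  out {2}∪∅={2}
  n20('bcbd'): parent n19 fail=13; on 'd' 13→1→0 → fail=16;  out ∅∪∅=∅
  n5('bcddd'): parent n4 fail=16; on 'd' 16→0 → fail=16;  out ∅∪∅=∅
  n10('bbcbd'): parent n9 fail=19; on 'd' 19 → fail=20;  out ∅∪∅=∅
  n21('bcbdb'): parent n20 fail=16; on 'b' 16 → fail=17;  out {5}∪{3}={3,5}
  n6('bcdddb'): parent n5 fail=16; on 'b' 16 → fail=17;  out {0}∪{3}={0,3}
  n11('bbcbdb'): parent n10 fail=20; on 'b' 20 → fail=21;  out {1}∪{3,5}={1,3,5}

Scan:
[0] read 'b'  n0⇒n1
[1] read 'a'  n1⇒n18 (via fail)  → match P4@[1:1]
[2] read 'd'  n18⇒n16 (via fail)
[3] read 'b'  n16⇒n17  → match P3@[2:3]
[4] read 'd'  n17⇒n16 (via fail)
[5] read 'c'  n16⇒n12 (via fail)
[6] read 'a'  n12⇒n18 (via fail)  → match P4@[6:6]
[7] read 'a'  n18⇒n18 (via fail)  → match P4@[7:7]
[8] read 'c'  n18⇒n12 (via fail)
[9] read 'a'  n12⇒n18 (via fail)  → match P4@[9:9]
[10] read 'c'  n18⇒n12 (via fail)
[11] read 'b'  n12⇒n13
[12] read 'c'  n13⇒n2 (via fail)
[13] read 'd'  n2⇒n3
[14] read 'd'  n3⇒n4
[15] read 'd'  n4⇒n5
[16] read 'b'  n5⇒n6  → match P0@[11:16],P3@[15:16]
[17] read 'b'  n6⇒n7 (via fail)
[18] read 'b'  n7⇒n7 (via fail)
[19] read 'c'  n7⇒n8
[20] read 'b'  n8⇒n9
[21] read 'd'  n9⇒n10
[22] read 'b'  n10⇒n11  → match P1@[17:22],P3@[21:22],P5@[18:22]
[23] read 'a'  n11⇒n18 (via fail)  → match P4@[23:23]
[24] read 'a'  n18⇒n18 (via fail)  → match P4@[24:24]
[25] read 'b'  n18⇒n1 (via fail)
[26] read 'a'  n1⇒n18 (via fail)  → match P4@[26:26]
[27] read 'd'  n18⇒n16 (via fail)
[28] read 'b'  n16⇒n17  → match P3@[27:28]
[29] read 'a'  n17⇒n18 (via fail)  → match P4@[29:29]
[30] read 'd'  n18⇒n16 (via fail)
[31] read 'c'  n16⇒n12 (via fail)
[32] read 'b'  n12⇒n13
[33] read 'c'  n13⇒n2 (via fail)
[34] read 'a'  n2⇒n18 (via fail)  → match P4@[34:34]
[35] read 'b'  n18⇒n1 (via fail)
[36] read 'c'  n1⇒n2
[37] read 'b'  n2⇒n19
[38] read 'd'  n19⇒n20
[39] read 'b'  n20⇒n21  → match P3@[38:39],P5@[35:39]
[40] read 'b'  n21⇒n7 (via fail)
[41] read 'c'  n7⇒n8
[42] read 'b'  n8⇒n9
[43] read 'b'  n9⇒n14 (via fail)
[44] read 'c'  n14⇒n15  → match P2@[41:44]
[45] read 'a'  n15⇒n18 (via fail)  → match P4@[45:45]
[46] read 'd'  n18⇒n16 (via fail)
[47] read 'd'  n16⇒n16 (via fail)
[48] read 'b'  n16⇒n17  → match P3@[47:48]
[49] read 'd'  n17⇒n16 (via fail)
[50] read 'd'  n16⇒n16 (via fail)
[51] read 'd'  n16⇒n16 (via fail)
[52] read 'd'  n16⇒n16 (via fail)
[53] read 'c'  n16⇒n12 (via fail)
[54] read 'b'  n12⇒n13
[55] read 'c'  n13⇒n2 (via fail)
[56] read 'b'  n2⇒n19
[57] read 'd'  n19⇒n20
[58] read 'b'  n20⇒n21  → match P3@[57:58],P5@[54:58]
[59] read 'c'  n21⇒n2 (via fail)
[60] read 'b'  n2⇒n19
[61] read 'b'  n19⇒n14 (via fail)
[62] read 'c'  n14⇒n15  → match P2@[59:62]
[63] read 'b'  n15⇒n9 (via fail)
[64] read 'c'  n9⇒n2 (via fail)
[65] read 'd'  n2⇒n3
[66] read 'd'  n3⇒n4

Matches: [[1,4],[3,3],[6,4],[7,4],[9,4],[16,0],[16,3],[22,1],[22,3],[22,5],[23,4],[24,4],[26,4],[28,3],[29,4],[34,4],[39,3],[39,5],[44,2],[45,4],[48,3],[58,3],[58,5],[62,2]]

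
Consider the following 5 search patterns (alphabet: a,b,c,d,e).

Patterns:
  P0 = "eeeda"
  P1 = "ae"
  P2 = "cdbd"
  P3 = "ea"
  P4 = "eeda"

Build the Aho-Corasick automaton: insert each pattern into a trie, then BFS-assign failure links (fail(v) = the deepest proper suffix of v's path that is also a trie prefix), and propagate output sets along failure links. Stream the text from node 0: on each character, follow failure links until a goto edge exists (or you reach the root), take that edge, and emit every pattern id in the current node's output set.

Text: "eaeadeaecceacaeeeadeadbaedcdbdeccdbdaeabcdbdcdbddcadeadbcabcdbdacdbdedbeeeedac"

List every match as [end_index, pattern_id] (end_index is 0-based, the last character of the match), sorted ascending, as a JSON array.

Build:
Trie (insert patterns):
  0='ε' goto a→6 c→8 e→1
  1='e' goto a→12 e→2
  2='ee' goto d→13 e→3
  3='eee' goto d→4
  4='eeed' goto a→5
  5='eeeda' goto ·  ←P0
  6='a' goto e→7
  7='ae' goto ·  ←P1
  8='c' goto d→9
  9='cd' goto b→10
  10='cdb' goto d→11
  11='cdbd' goto ·  ←P2
  12='ea' goto ·  ←P3
  13='eed' goto a→14
  14='eeda' goto ·  ←P4

Failure links (BFS by depth):
  n1('e'): parent n0 fail=0; on 'e' 0 → fail=0;  out ∅∪∅=∅
  n6('a'): parent n0 fail=0; on 'a' 0 → fail=0;  out ∅∪∅=∅
  n8('c'): parent n0 fail=0; on 'c' 0 → fail=0;  out ∅∪∅=∅
  n2('ee'): parent n1 fail=0; on 'e' 0 → fail=1;  out ∅∪∅=∅
  n7('ae'): parent n6 fail=0; on 'e' 0 → fail=1;  out {1}∪∅={1}
  n9('cd'): parent n8 fail=0; on 'd' 0 → fail=0;  out ∅∪∅=∅
  n12('ea'): parent n1 fail=0; on 'a' 0 → fail=6;  out {3}∪∅={3}
  n3('eee'): parent n2 fail=1; on 'e' 1 → fail=2;  out ∅∪∅=∅
  n10('cdb'): parent n9 fail=0; on 'b' 0 → fail=0;  out ∅∪∅=∅
  n13('eed'): parent n2 fail=1; on 'd' 1→0 → fail=0;  out ∅∪∅=∅
  n4('eeed'): parent n3 fail=2; on 'd' 2 → fail=13;  out ∅∪∅=∅
  n11('cdbd'): parent n10 fail=0; on 'd' 0 → fail=0;  out {2}∪∅={2}
  n14('eeda'): parent n13 fail=0; on 'a' 0 → fail=6;  out {4}∪∅={4}
  n5('eeeda'): parent n4 fail=13; on 'a' 13 → fail=14;  out {0}∪{4}={0,4}

Run:
[0] read 'e'  n0⇒n1
[1] read 'a'  n1⇒n12  ** P3@[0:1]
[2] read 'e'  n12⇒n7 ·f  ** P1@[1:2]
[3] read 'a'  n7⇒n12 ·f  ** P3@[2:3]
[4] read 'd'  n12⇒n0 ·f
[5] read 'e'  n0⇒n1
[6] read 'a'  n1⇒n12  ** P3@[5:6]
[7] read 'e'  n12⇒n7 ·f  ** P1@[6:7]
[8] read 'c'  n7⇒n8 ·f
[9] read 'c'  n8⇒n8 ·f
[10] read 'e'  n8⇒n1 ·f
[11] read 'a'  n1⇒n12  ** P3@[10:11]
[12] read 'c'  n12⇒n8 ·f
[13] read 'a'  n8⇒n6 ·f
[14] read 'e'  n6⇒n7  ** P1@[13:14]
[15] read 'e'  n7⇒n2 ·f
[16] read 'e'  n2⇒n3
[17] read 'a'  n3⇒n12 ·f  ** P3@[16:17]
[18] read 'd'  n12⇒n0 ·f
[19] read 'e'  n0⇒n1
[20] read 'a'  n1⇒n12  ** P3@[19:20]
[21] read 'd'  n12⇒n0 ·f
[22] read 'b'  n0⇒n0
[23] read 'a'  n0⇒n6
[24] read 'e'  n6⇒n7  ** P1@[23:24]
[25] read 'd'  n7⇒n0 ·f
[26] read 'c'  n0⇒n8
[27] read 'd'  n8⇒n9
[28] read 'b'  n9⇒n10
[29] read 'd'  n10⇒n11  ** P2@[26:29]
[30] read 'e'  n11⇒n1 ·f
[31] read 'c'  n1⇒n8 ·f
[32] read 'c'  n8⇒n8 ·f
[33] read 'd'  n8⇒n9
[34] read 'b'  n9⇒n10
[35] read 'd'  n10⇒n11  ** P2@[32:35]
[36] read 'a'  n11⇒n6 ·f
[37] read 'e'  n6⇒n7  ** P1@[36:37]
[38] read 'a'  n7⇒n12 ·f  ** P3@[37:38]
[39] read 'b'  n12⇒n0 ·f
[40] read 'c'  n0⇒n8
[41] read 'd'  n8⇒n9
[42] read 'b'  n9⇒n10
[43] read 'd'  n10⇒n11  ** P2@[40:43]
[44] read 'c'  n11⇒n8 ·f
[45] read 'd'  n8⇒n9
[46] read 'b'  n9⇒n10
[47] read 'd'  n10⇒n11  ** P2@[44:47]
[48] read 'd'  n11⇒n0 ·f
[49] read 'c'  n0⇒n8
[50] read 'a'  n8⇒n6 ·f
[51] read 'd'  n6⇒n0 ·f
[52] read 'e'  n0⇒n1
[53] read 'a'  n1⇒n12  ** P3@[52:53]
[54] read 'd'  n12⇒n0 ·f
[55] read 'b'  n0⇒n0
[56] read 'c'  n0⇒n8
[57] read 'a'  n8⇒n6 ·f
[58] read 'b'  n6⇒n0 ·f
[59] read 'c'  n0⇒n8
[60] read 'd'  n8⇒n9
[61] read 'b'  n9⇒n10
[62] read 'd'  n10⇒n11  ** P2@[59:62]
[63] read 'a'  n11⇒n6 ·f
[64] read 'c'  n6⇒n8 ·f
[65] read 'd'  n8⇒n9
[66] read 'b'  n9⇒n10
[67] read 'd'  n10⇒n11  ** P2@[64:67]
[68] read 'e'  n11⇒n1 ·f
[69] read 'd'  n1⇒n0 ·f
[70] read 'b'  n0⇒n0
[71] read 'e'  n0⇒n1
[72] read 'e'  n1⇒n2
[73] read 'e'  n2⇒n3
[74] read 'e'  n3⇒n3 ·f
[75] read 'd'  n3⇒n4
[76] read 'a'  n4⇒n5  ** P0@[72:76],P4@[73:76]
[77] read 'c'  n5⇒n8 ·f

All matches (sorted): [[1,3],[2,1],[3,3],[6,3],[7,1],[11,3],[14,1],[17,3],[20,3],[24,1],[29,2],[35,2],[37,1],[38,3],[43,2],[47,2],[53,3],[62,2],[67,2],[76,0],[76,4]]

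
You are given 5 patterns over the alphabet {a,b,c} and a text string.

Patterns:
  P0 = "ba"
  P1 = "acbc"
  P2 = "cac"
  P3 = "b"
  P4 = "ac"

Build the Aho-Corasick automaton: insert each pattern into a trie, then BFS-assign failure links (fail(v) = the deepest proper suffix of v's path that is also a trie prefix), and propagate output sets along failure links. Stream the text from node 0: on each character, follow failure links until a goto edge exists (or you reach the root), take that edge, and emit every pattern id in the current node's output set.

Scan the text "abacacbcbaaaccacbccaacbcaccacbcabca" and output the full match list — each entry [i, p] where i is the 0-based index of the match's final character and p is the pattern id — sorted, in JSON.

Build:
Trie (insert patterns):
  n0 'ε': a→3 b→1 c→7
  n1 'b': a→2  [P3 ends]
  n2 'ba': ·  [P0 ends]
  n3 'a': c→4
  n4 'ac': b→5  [P4 ends]
  n5 'acb': c→6
  n6 'acbc': ·  [P1 ends]
  n7 'c': a→8
  n8 'ca': c→9
  n9 'cac': ·  [P2 ends]

Failure links (BFS by depth):
  fail(1) 'b': from fail(0)=0 chase 'b': 0 ⇒ 0;  out={3}∪out(0)={3}
  fail(3) 'a': from fail(0)=0 chase 'a': 0 ⇒ 0;  out=∅∪out(0)=∅
  fail(7) 'c': from fail(0)=0 chase 'c': 0 ⇒ 0;  out=∅∪out(0)=∅
  fail(2) 'ba': from fail(1)=0 chase 'a': 0 ⇒ 3;  out={0}∪out(3)={0}
  fail(4) 'ac': from fail(3)=0 chase 'c': 0 ⇒ 7;  out={4}∪out(7)={4}
  fail(8) 'ca': from fail(7)=0 chase 'a': 0 ⇒ 3;  out=∅∪out(3)=∅
  fail(5) 'acb': from fail(4)=7 chase 'b': 7→0 ⇒ 1;  out=∅∪out(1)={3}
  fail(9) 'cac': from fail(8)=3 chase 'c': 3 ⇒ 4;  out={2}∪out(4)={2,4}
  fail(6) 'acbc': from fail(5)=1 chase 'c': 1→0 ⇒ 7;  out={1}∪out(7)={1}

Run:
pos 0 'a': at 3
pos 1 'b': at 1 (via fail)  ** P3@[1:1]
pos 2 'a': at 2  ** P0@[1:2]
pos 3 'c': at 4 (via fail)  ** P4@[2:3]
pos 4 'a': at 8 (via fail)
pos 5 'c': at 9  ** P2@[3:5],P4@[4:5]
pos 6 'b': at 5 (via fail)  ** P3@[6:6]
pos 7 'c': at 6  ** P1@[4:7]
pos 8 'b': at 1 (via fail)  ** P3@[8:8]
pos 9 'a': at 2  ** P0@[8:9]
pos 10 'a': at 3 (via fail)
pos 11 'a': at 3 (via fail)
pos 12 'c': at 4  ** P4@[11:12]
pos 13 'c': at 7 (via fail)
pos 14 'a': at 8
pos 15 'c': at 9  ** P2@[13:15],P4@[14:15]
pos 16 'b': at 5 (via fail)  ** P3@[16:16]
pos 17 'c': at 6  ** P1@[14:17]
pos 18 'c': at 7 (via fail)
pos 19 'a': at 8
pos 20 'a': at 3 (via fail)
pos 21 'c': at 4  ** P4@[20:21]
pos 22 'b': at 5  ** P3@[22:22]
pos 23 'c': at 6  ** P1@[20:23]
pos 24 'a': at 8 (via fail)
pos 25 'c': at 9  ** P2@[23:25],P4@[24:25]
pos 26 'c': at 7 (via fail)
pos 27 'a': at 8
pos 28 'c': at 9  ** P2@[26:28],P4@[27:28]
pos 29 'b': at 5 (via fail)  ** P3@[29:29]
pos 30 'c': at 6  ** P1@[27:30]
pos 31 'a': at 8 (via fail)
pos 32 'b': at 1 (via fail)  ** P3@[32:32]
pos 33 'c': at 7 (via fail)
pos 34 'a': at 8

All matches (sorted): [[1,3],[2,0],[3,4],[5,2],[5,4],[6,3],[7,1],[8,3],[9,0],[12,4],[15,2],[15,4],[16,3],[17,1],[21,4],[22,3],[23,1],[25,2],[25,4],[28,2],[28,4],[29,3],[30,1],[32,3]]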